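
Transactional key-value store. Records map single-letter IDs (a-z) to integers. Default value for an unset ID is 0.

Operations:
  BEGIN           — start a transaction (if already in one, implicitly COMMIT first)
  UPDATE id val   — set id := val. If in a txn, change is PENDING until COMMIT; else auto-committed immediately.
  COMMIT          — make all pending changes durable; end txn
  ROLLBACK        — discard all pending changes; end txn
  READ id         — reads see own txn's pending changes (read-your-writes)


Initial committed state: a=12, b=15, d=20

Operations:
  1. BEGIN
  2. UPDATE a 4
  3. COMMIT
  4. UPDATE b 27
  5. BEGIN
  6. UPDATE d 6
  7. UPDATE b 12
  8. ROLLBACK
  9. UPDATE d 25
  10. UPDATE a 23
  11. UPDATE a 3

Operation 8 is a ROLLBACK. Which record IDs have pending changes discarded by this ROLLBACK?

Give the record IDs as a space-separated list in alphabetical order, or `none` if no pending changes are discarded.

Answer: b d

Derivation:
Initial committed: {a=12, b=15, d=20}
Op 1: BEGIN: in_txn=True, pending={}
Op 2: UPDATE a=4 (pending; pending now {a=4})
Op 3: COMMIT: merged ['a'] into committed; committed now {a=4, b=15, d=20}
Op 4: UPDATE b=27 (auto-commit; committed b=27)
Op 5: BEGIN: in_txn=True, pending={}
Op 6: UPDATE d=6 (pending; pending now {d=6})
Op 7: UPDATE b=12 (pending; pending now {b=12, d=6})
Op 8: ROLLBACK: discarded pending ['b', 'd']; in_txn=False
Op 9: UPDATE d=25 (auto-commit; committed d=25)
Op 10: UPDATE a=23 (auto-commit; committed a=23)
Op 11: UPDATE a=3 (auto-commit; committed a=3)
ROLLBACK at op 8 discards: ['b', 'd']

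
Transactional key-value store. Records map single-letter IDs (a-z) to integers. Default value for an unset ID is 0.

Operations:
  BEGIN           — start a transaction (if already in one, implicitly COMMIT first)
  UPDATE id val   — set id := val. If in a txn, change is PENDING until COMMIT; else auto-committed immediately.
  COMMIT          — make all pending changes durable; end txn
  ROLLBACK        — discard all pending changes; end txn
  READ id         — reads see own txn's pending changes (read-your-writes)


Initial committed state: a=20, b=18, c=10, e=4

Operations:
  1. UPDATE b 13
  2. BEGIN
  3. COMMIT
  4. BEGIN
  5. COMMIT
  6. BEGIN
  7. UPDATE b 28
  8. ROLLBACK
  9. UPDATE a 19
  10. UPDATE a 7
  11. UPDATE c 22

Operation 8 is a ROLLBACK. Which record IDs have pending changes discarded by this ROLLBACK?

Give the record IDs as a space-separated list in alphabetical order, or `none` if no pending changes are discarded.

Initial committed: {a=20, b=18, c=10, e=4}
Op 1: UPDATE b=13 (auto-commit; committed b=13)
Op 2: BEGIN: in_txn=True, pending={}
Op 3: COMMIT: merged [] into committed; committed now {a=20, b=13, c=10, e=4}
Op 4: BEGIN: in_txn=True, pending={}
Op 5: COMMIT: merged [] into committed; committed now {a=20, b=13, c=10, e=4}
Op 6: BEGIN: in_txn=True, pending={}
Op 7: UPDATE b=28 (pending; pending now {b=28})
Op 8: ROLLBACK: discarded pending ['b']; in_txn=False
Op 9: UPDATE a=19 (auto-commit; committed a=19)
Op 10: UPDATE a=7 (auto-commit; committed a=7)
Op 11: UPDATE c=22 (auto-commit; committed c=22)
ROLLBACK at op 8 discards: ['b']

Answer: b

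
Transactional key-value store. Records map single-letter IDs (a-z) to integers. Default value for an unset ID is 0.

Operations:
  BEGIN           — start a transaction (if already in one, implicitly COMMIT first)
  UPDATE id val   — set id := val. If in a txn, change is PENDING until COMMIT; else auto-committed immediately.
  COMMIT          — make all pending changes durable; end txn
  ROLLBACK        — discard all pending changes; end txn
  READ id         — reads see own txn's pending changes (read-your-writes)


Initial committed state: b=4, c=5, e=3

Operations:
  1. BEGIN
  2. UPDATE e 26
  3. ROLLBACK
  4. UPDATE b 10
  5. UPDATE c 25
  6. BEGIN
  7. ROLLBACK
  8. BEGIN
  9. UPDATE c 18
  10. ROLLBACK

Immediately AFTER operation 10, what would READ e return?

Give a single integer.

Initial committed: {b=4, c=5, e=3}
Op 1: BEGIN: in_txn=True, pending={}
Op 2: UPDATE e=26 (pending; pending now {e=26})
Op 3: ROLLBACK: discarded pending ['e']; in_txn=False
Op 4: UPDATE b=10 (auto-commit; committed b=10)
Op 5: UPDATE c=25 (auto-commit; committed c=25)
Op 6: BEGIN: in_txn=True, pending={}
Op 7: ROLLBACK: discarded pending []; in_txn=False
Op 8: BEGIN: in_txn=True, pending={}
Op 9: UPDATE c=18 (pending; pending now {c=18})
Op 10: ROLLBACK: discarded pending ['c']; in_txn=False
After op 10: visible(e) = 3 (pending={}, committed={b=10, c=25, e=3})

Answer: 3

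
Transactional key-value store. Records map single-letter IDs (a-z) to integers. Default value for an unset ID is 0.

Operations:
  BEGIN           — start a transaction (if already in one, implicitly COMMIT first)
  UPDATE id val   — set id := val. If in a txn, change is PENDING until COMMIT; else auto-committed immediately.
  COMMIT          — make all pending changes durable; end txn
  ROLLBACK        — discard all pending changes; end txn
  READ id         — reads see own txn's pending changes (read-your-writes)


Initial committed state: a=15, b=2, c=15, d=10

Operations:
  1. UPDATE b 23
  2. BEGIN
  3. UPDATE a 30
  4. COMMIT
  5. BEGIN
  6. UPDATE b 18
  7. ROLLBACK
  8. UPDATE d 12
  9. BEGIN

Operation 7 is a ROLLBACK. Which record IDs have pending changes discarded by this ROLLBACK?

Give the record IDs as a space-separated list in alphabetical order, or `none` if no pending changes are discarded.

Initial committed: {a=15, b=2, c=15, d=10}
Op 1: UPDATE b=23 (auto-commit; committed b=23)
Op 2: BEGIN: in_txn=True, pending={}
Op 3: UPDATE a=30 (pending; pending now {a=30})
Op 4: COMMIT: merged ['a'] into committed; committed now {a=30, b=23, c=15, d=10}
Op 5: BEGIN: in_txn=True, pending={}
Op 6: UPDATE b=18 (pending; pending now {b=18})
Op 7: ROLLBACK: discarded pending ['b']; in_txn=False
Op 8: UPDATE d=12 (auto-commit; committed d=12)
Op 9: BEGIN: in_txn=True, pending={}
ROLLBACK at op 7 discards: ['b']

Answer: b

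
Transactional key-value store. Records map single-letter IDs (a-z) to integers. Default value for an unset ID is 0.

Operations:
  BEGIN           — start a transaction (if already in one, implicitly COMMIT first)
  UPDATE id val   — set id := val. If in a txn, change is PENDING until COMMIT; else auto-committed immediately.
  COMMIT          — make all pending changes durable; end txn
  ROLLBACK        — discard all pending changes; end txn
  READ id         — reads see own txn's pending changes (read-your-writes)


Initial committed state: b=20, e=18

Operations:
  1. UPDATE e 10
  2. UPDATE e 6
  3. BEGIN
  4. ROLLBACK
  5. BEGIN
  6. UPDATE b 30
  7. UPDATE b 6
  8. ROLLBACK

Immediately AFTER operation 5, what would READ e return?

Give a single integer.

Answer: 6

Derivation:
Initial committed: {b=20, e=18}
Op 1: UPDATE e=10 (auto-commit; committed e=10)
Op 2: UPDATE e=6 (auto-commit; committed e=6)
Op 3: BEGIN: in_txn=True, pending={}
Op 4: ROLLBACK: discarded pending []; in_txn=False
Op 5: BEGIN: in_txn=True, pending={}
After op 5: visible(e) = 6 (pending={}, committed={b=20, e=6})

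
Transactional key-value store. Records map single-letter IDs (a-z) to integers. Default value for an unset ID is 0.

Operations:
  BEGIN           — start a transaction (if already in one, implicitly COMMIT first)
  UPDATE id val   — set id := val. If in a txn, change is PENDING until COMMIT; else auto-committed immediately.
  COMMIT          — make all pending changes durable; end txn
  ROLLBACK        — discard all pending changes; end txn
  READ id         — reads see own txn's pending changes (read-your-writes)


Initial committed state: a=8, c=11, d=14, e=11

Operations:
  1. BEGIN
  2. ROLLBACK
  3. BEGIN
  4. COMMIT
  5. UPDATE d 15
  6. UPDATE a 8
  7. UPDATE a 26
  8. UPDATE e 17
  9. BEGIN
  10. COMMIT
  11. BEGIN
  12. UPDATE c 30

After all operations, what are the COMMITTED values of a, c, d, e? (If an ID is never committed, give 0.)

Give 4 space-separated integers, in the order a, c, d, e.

Answer: 26 11 15 17

Derivation:
Initial committed: {a=8, c=11, d=14, e=11}
Op 1: BEGIN: in_txn=True, pending={}
Op 2: ROLLBACK: discarded pending []; in_txn=False
Op 3: BEGIN: in_txn=True, pending={}
Op 4: COMMIT: merged [] into committed; committed now {a=8, c=11, d=14, e=11}
Op 5: UPDATE d=15 (auto-commit; committed d=15)
Op 6: UPDATE a=8 (auto-commit; committed a=8)
Op 7: UPDATE a=26 (auto-commit; committed a=26)
Op 8: UPDATE e=17 (auto-commit; committed e=17)
Op 9: BEGIN: in_txn=True, pending={}
Op 10: COMMIT: merged [] into committed; committed now {a=26, c=11, d=15, e=17}
Op 11: BEGIN: in_txn=True, pending={}
Op 12: UPDATE c=30 (pending; pending now {c=30})
Final committed: {a=26, c=11, d=15, e=17}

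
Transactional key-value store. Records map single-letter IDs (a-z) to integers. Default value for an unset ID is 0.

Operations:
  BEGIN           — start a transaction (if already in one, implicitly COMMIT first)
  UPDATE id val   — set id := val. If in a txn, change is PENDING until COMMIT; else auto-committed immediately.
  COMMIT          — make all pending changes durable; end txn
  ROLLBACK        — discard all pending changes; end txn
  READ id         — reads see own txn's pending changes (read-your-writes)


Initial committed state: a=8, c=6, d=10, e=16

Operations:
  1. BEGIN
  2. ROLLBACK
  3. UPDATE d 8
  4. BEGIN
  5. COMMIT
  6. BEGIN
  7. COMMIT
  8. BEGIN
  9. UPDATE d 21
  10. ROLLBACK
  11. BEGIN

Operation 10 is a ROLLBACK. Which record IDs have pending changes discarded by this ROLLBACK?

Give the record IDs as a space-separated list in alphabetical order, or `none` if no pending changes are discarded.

Answer: d

Derivation:
Initial committed: {a=8, c=6, d=10, e=16}
Op 1: BEGIN: in_txn=True, pending={}
Op 2: ROLLBACK: discarded pending []; in_txn=False
Op 3: UPDATE d=8 (auto-commit; committed d=8)
Op 4: BEGIN: in_txn=True, pending={}
Op 5: COMMIT: merged [] into committed; committed now {a=8, c=6, d=8, e=16}
Op 6: BEGIN: in_txn=True, pending={}
Op 7: COMMIT: merged [] into committed; committed now {a=8, c=6, d=8, e=16}
Op 8: BEGIN: in_txn=True, pending={}
Op 9: UPDATE d=21 (pending; pending now {d=21})
Op 10: ROLLBACK: discarded pending ['d']; in_txn=False
Op 11: BEGIN: in_txn=True, pending={}
ROLLBACK at op 10 discards: ['d']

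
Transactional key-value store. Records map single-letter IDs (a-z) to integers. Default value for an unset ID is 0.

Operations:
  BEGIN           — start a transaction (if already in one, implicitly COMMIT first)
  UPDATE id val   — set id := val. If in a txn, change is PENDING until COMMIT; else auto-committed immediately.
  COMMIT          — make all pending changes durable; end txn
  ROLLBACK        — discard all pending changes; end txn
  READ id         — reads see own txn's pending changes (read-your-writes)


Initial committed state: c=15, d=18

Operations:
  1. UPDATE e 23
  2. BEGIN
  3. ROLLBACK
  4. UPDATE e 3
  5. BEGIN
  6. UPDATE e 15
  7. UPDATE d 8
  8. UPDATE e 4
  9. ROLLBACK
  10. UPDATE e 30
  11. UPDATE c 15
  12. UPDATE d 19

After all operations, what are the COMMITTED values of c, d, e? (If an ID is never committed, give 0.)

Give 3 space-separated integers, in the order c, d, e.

Answer: 15 19 30

Derivation:
Initial committed: {c=15, d=18}
Op 1: UPDATE e=23 (auto-commit; committed e=23)
Op 2: BEGIN: in_txn=True, pending={}
Op 3: ROLLBACK: discarded pending []; in_txn=False
Op 4: UPDATE e=3 (auto-commit; committed e=3)
Op 5: BEGIN: in_txn=True, pending={}
Op 6: UPDATE e=15 (pending; pending now {e=15})
Op 7: UPDATE d=8 (pending; pending now {d=8, e=15})
Op 8: UPDATE e=4 (pending; pending now {d=8, e=4})
Op 9: ROLLBACK: discarded pending ['d', 'e']; in_txn=False
Op 10: UPDATE e=30 (auto-commit; committed e=30)
Op 11: UPDATE c=15 (auto-commit; committed c=15)
Op 12: UPDATE d=19 (auto-commit; committed d=19)
Final committed: {c=15, d=19, e=30}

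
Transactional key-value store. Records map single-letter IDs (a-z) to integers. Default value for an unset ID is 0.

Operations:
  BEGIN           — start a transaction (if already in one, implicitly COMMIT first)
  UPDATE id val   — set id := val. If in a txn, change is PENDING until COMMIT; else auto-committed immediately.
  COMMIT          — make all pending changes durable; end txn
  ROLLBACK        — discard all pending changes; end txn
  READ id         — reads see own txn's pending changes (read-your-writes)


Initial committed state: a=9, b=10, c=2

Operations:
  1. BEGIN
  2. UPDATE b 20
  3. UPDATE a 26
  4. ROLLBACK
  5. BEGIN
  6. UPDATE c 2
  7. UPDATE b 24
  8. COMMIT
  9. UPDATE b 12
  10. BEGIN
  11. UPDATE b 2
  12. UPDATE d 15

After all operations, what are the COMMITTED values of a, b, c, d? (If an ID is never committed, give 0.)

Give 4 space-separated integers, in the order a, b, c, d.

Answer: 9 12 2 0

Derivation:
Initial committed: {a=9, b=10, c=2}
Op 1: BEGIN: in_txn=True, pending={}
Op 2: UPDATE b=20 (pending; pending now {b=20})
Op 3: UPDATE a=26 (pending; pending now {a=26, b=20})
Op 4: ROLLBACK: discarded pending ['a', 'b']; in_txn=False
Op 5: BEGIN: in_txn=True, pending={}
Op 6: UPDATE c=2 (pending; pending now {c=2})
Op 7: UPDATE b=24 (pending; pending now {b=24, c=2})
Op 8: COMMIT: merged ['b', 'c'] into committed; committed now {a=9, b=24, c=2}
Op 9: UPDATE b=12 (auto-commit; committed b=12)
Op 10: BEGIN: in_txn=True, pending={}
Op 11: UPDATE b=2 (pending; pending now {b=2})
Op 12: UPDATE d=15 (pending; pending now {b=2, d=15})
Final committed: {a=9, b=12, c=2}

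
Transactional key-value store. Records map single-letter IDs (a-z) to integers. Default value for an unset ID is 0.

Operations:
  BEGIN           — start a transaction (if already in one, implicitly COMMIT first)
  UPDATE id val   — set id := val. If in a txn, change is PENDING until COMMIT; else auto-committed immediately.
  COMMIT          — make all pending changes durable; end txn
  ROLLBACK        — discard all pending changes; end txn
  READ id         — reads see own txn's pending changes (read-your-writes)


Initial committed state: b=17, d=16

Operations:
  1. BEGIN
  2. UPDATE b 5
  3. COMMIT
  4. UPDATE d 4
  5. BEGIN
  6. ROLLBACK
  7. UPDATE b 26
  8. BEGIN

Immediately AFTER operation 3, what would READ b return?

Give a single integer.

Initial committed: {b=17, d=16}
Op 1: BEGIN: in_txn=True, pending={}
Op 2: UPDATE b=5 (pending; pending now {b=5})
Op 3: COMMIT: merged ['b'] into committed; committed now {b=5, d=16}
After op 3: visible(b) = 5 (pending={}, committed={b=5, d=16})

Answer: 5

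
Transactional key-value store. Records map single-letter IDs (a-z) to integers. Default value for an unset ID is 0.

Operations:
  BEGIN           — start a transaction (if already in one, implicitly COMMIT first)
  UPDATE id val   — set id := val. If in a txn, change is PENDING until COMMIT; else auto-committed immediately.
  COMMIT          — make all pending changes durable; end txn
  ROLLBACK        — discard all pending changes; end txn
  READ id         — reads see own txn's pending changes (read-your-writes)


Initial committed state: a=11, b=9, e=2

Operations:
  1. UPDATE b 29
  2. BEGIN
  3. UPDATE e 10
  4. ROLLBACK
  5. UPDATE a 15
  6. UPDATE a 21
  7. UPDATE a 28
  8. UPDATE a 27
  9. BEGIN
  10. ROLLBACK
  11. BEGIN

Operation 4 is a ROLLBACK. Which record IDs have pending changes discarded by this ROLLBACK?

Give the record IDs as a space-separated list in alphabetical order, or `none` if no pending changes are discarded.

Initial committed: {a=11, b=9, e=2}
Op 1: UPDATE b=29 (auto-commit; committed b=29)
Op 2: BEGIN: in_txn=True, pending={}
Op 3: UPDATE e=10 (pending; pending now {e=10})
Op 4: ROLLBACK: discarded pending ['e']; in_txn=False
Op 5: UPDATE a=15 (auto-commit; committed a=15)
Op 6: UPDATE a=21 (auto-commit; committed a=21)
Op 7: UPDATE a=28 (auto-commit; committed a=28)
Op 8: UPDATE a=27 (auto-commit; committed a=27)
Op 9: BEGIN: in_txn=True, pending={}
Op 10: ROLLBACK: discarded pending []; in_txn=False
Op 11: BEGIN: in_txn=True, pending={}
ROLLBACK at op 4 discards: ['e']

Answer: e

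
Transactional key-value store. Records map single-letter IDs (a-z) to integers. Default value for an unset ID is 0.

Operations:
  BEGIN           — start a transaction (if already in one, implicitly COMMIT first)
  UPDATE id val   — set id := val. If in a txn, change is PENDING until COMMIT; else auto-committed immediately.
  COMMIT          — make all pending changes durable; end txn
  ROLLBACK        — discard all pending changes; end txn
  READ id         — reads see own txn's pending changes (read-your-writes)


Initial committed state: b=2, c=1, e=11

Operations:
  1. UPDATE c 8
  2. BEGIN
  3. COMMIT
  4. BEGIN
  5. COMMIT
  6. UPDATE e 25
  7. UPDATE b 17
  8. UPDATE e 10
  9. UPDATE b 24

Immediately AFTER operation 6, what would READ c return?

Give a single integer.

Initial committed: {b=2, c=1, e=11}
Op 1: UPDATE c=8 (auto-commit; committed c=8)
Op 2: BEGIN: in_txn=True, pending={}
Op 3: COMMIT: merged [] into committed; committed now {b=2, c=8, e=11}
Op 4: BEGIN: in_txn=True, pending={}
Op 5: COMMIT: merged [] into committed; committed now {b=2, c=8, e=11}
Op 6: UPDATE e=25 (auto-commit; committed e=25)
After op 6: visible(c) = 8 (pending={}, committed={b=2, c=8, e=25})

Answer: 8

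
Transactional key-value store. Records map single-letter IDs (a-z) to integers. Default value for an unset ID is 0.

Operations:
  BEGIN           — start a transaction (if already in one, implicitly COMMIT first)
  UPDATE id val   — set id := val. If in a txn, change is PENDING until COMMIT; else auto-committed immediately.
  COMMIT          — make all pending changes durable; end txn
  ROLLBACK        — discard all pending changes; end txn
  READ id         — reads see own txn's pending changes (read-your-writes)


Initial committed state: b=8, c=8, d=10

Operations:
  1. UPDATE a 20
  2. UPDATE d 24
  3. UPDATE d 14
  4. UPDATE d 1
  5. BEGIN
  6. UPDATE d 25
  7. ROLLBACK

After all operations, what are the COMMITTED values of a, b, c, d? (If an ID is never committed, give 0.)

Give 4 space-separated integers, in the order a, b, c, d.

Answer: 20 8 8 1

Derivation:
Initial committed: {b=8, c=8, d=10}
Op 1: UPDATE a=20 (auto-commit; committed a=20)
Op 2: UPDATE d=24 (auto-commit; committed d=24)
Op 3: UPDATE d=14 (auto-commit; committed d=14)
Op 4: UPDATE d=1 (auto-commit; committed d=1)
Op 5: BEGIN: in_txn=True, pending={}
Op 6: UPDATE d=25 (pending; pending now {d=25})
Op 7: ROLLBACK: discarded pending ['d']; in_txn=False
Final committed: {a=20, b=8, c=8, d=1}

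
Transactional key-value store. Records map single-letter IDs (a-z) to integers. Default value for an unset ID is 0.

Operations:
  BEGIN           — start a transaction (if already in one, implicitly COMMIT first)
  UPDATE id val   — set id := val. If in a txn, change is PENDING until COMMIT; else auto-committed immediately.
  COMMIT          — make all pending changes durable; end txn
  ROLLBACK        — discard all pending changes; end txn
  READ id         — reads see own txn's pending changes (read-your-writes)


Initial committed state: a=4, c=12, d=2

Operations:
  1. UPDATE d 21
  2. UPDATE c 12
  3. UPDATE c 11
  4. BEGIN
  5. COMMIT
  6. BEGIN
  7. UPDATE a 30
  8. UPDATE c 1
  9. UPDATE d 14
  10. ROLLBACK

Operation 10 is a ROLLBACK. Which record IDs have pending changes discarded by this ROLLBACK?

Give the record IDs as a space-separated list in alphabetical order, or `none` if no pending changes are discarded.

Initial committed: {a=4, c=12, d=2}
Op 1: UPDATE d=21 (auto-commit; committed d=21)
Op 2: UPDATE c=12 (auto-commit; committed c=12)
Op 3: UPDATE c=11 (auto-commit; committed c=11)
Op 4: BEGIN: in_txn=True, pending={}
Op 5: COMMIT: merged [] into committed; committed now {a=4, c=11, d=21}
Op 6: BEGIN: in_txn=True, pending={}
Op 7: UPDATE a=30 (pending; pending now {a=30})
Op 8: UPDATE c=1 (pending; pending now {a=30, c=1})
Op 9: UPDATE d=14 (pending; pending now {a=30, c=1, d=14})
Op 10: ROLLBACK: discarded pending ['a', 'c', 'd']; in_txn=False
ROLLBACK at op 10 discards: ['a', 'c', 'd']

Answer: a c d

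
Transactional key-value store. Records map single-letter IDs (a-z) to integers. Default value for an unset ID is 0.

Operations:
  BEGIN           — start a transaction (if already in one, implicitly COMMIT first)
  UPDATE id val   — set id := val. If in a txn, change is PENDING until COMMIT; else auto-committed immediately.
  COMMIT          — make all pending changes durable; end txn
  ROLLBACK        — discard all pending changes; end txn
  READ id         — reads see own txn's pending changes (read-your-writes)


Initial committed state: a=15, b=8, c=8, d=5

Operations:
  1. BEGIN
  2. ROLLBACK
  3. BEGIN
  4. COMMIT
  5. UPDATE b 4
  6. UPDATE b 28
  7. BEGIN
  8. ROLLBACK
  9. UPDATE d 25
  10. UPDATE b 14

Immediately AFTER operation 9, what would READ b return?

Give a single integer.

Answer: 28

Derivation:
Initial committed: {a=15, b=8, c=8, d=5}
Op 1: BEGIN: in_txn=True, pending={}
Op 2: ROLLBACK: discarded pending []; in_txn=False
Op 3: BEGIN: in_txn=True, pending={}
Op 4: COMMIT: merged [] into committed; committed now {a=15, b=8, c=8, d=5}
Op 5: UPDATE b=4 (auto-commit; committed b=4)
Op 6: UPDATE b=28 (auto-commit; committed b=28)
Op 7: BEGIN: in_txn=True, pending={}
Op 8: ROLLBACK: discarded pending []; in_txn=False
Op 9: UPDATE d=25 (auto-commit; committed d=25)
After op 9: visible(b) = 28 (pending={}, committed={a=15, b=28, c=8, d=25})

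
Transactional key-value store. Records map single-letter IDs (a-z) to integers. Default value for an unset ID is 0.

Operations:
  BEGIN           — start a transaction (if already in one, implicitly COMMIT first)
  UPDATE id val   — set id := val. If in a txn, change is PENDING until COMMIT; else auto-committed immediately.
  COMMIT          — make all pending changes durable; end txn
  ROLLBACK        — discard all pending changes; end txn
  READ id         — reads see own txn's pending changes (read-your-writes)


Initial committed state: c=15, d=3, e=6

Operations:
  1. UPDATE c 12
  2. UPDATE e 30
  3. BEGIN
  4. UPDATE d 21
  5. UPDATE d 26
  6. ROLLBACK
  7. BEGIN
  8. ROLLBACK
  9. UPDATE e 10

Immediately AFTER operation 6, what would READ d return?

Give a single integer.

Answer: 3

Derivation:
Initial committed: {c=15, d=3, e=6}
Op 1: UPDATE c=12 (auto-commit; committed c=12)
Op 2: UPDATE e=30 (auto-commit; committed e=30)
Op 3: BEGIN: in_txn=True, pending={}
Op 4: UPDATE d=21 (pending; pending now {d=21})
Op 5: UPDATE d=26 (pending; pending now {d=26})
Op 6: ROLLBACK: discarded pending ['d']; in_txn=False
After op 6: visible(d) = 3 (pending={}, committed={c=12, d=3, e=30})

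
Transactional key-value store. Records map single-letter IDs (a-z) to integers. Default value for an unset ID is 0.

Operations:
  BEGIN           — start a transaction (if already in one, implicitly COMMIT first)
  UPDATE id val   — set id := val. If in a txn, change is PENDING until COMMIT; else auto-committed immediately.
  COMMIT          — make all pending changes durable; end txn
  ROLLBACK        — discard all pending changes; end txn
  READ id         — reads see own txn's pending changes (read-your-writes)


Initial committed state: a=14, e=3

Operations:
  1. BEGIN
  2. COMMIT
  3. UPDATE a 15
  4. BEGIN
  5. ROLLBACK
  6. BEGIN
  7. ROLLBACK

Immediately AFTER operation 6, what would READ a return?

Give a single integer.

Initial committed: {a=14, e=3}
Op 1: BEGIN: in_txn=True, pending={}
Op 2: COMMIT: merged [] into committed; committed now {a=14, e=3}
Op 3: UPDATE a=15 (auto-commit; committed a=15)
Op 4: BEGIN: in_txn=True, pending={}
Op 5: ROLLBACK: discarded pending []; in_txn=False
Op 6: BEGIN: in_txn=True, pending={}
After op 6: visible(a) = 15 (pending={}, committed={a=15, e=3})

Answer: 15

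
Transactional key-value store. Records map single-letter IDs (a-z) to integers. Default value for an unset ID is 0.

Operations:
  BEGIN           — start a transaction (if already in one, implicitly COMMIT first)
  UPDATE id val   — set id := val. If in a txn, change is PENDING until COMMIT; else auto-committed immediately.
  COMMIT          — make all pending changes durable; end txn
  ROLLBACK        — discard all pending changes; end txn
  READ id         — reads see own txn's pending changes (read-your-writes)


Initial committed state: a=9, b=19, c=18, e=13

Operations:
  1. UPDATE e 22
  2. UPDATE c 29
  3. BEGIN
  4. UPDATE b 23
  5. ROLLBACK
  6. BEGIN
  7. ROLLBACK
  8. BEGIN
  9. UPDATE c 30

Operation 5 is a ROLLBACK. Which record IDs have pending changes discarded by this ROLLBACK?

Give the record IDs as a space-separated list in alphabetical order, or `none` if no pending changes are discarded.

Initial committed: {a=9, b=19, c=18, e=13}
Op 1: UPDATE e=22 (auto-commit; committed e=22)
Op 2: UPDATE c=29 (auto-commit; committed c=29)
Op 3: BEGIN: in_txn=True, pending={}
Op 4: UPDATE b=23 (pending; pending now {b=23})
Op 5: ROLLBACK: discarded pending ['b']; in_txn=False
Op 6: BEGIN: in_txn=True, pending={}
Op 7: ROLLBACK: discarded pending []; in_txn=False
Op 8: BEGIN: in_txn=True, pending={}
Op 9: UPDATE c=30 (pending; pending now {c=30})
ROLLBACK at op 5 discards: ['b']

Answer: b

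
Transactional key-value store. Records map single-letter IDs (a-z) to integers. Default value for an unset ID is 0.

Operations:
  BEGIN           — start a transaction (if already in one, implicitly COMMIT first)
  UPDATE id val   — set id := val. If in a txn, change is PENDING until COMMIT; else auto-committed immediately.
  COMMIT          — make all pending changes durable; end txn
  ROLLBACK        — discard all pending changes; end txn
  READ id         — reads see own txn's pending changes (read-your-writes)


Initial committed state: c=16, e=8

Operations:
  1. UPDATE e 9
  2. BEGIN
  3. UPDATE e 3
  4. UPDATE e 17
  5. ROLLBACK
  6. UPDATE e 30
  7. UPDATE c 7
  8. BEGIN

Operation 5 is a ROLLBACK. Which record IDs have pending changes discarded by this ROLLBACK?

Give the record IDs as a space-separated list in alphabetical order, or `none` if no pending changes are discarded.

Initial committed: {c=16, e=8}
Op 1: UPDATE e=9 (auto-commit; committed e=9)
Op 2: BEGIN: in_txn=True, pending={}
Op 3: UPDATE e=3 (pending; pending now {e=3})
Op 4: UPDATE e=17 (pending; pending now {e=17})
Op 5: ROLLBACK: discarded pending ['e']; in_txn=False
Op 6: UPDATE e=30 (auto-commit; committed e=30)
Op 7: UPDATE c=7 (auto-commit; committed c=7)
Op 8: BEGIN: in_txn=True, pending={}
ROLLBACK at op 5 discards: ['e']

Answer: e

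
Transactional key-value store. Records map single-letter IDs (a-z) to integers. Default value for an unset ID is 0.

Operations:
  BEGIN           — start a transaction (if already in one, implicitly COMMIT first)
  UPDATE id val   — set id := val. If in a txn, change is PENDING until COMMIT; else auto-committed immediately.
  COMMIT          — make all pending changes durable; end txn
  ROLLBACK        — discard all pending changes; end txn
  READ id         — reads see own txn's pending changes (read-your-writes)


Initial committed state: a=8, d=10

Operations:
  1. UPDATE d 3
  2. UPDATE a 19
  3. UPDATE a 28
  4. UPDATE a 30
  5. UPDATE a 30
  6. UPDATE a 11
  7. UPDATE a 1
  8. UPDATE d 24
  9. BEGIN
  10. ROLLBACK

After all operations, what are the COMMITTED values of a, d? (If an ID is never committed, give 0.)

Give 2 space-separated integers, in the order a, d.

Answer: 1 24

Derivation:
Initial committed: {a=8, d=10}
Op 1: UPDATE d=3 (auto-commit; committed d=3)
Op 2: UPDATE a=19 (auto-commit; committed a=19)
Op 3: UPDATE a=28 (auto-commit; committed a=28)
Op 4: UPDATE a=30 (auto-commit; committed a=30)
Op 5: UPDATE a=30 (auto-commit; committed a=30)
Op 6: UPDATE a=11 (auto-commit; committed a=11)
Op 7: UPDATE a=1 (auto-commit; committed a=1)
Op 8: UPDATE d=24 (auto-commit; committed d=24)
Op 9: BEGIN: in_txn=True, pending={}
Op 10: ROLLBACK: discarded pending []; in_txn=False
Final committed: {a=1, d=24}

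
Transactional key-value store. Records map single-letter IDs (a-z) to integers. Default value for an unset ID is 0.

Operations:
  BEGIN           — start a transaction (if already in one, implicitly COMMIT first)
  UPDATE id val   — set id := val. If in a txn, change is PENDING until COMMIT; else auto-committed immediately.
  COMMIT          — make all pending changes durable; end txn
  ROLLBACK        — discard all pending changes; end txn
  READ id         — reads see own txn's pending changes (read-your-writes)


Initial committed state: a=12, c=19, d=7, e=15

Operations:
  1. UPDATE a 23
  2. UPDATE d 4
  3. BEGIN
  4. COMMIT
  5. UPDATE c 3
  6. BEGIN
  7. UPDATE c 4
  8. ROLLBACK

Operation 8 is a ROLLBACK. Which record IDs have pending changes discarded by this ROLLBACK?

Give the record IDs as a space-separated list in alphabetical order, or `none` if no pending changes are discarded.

Initial committed: {a=12, c=19, d=7, e=15}
Op 1: UPDATE a=23 (auto-commit; committed a=23)
Op 2: UPDATE d=4 (auto-commit; committed d=4)
Op 3: BEGIN: in_txn=True, pending={}
Op 4: COMMIT: merged [] into committed; committed now {a=23, c=19, d=4, e=15}
Op 5: UPDATE c=3 (auto-commit; committed c=3)
Op 6: BEGIN: in_txn=True, pending={}
Op 7: UPDATE c=4 (pending; pending now {c=4})
Op 8: ROLLBACK: discarded pending ['c']; in_txn=False
ROLLBACK at op 8 discards: ['c']

Answer: c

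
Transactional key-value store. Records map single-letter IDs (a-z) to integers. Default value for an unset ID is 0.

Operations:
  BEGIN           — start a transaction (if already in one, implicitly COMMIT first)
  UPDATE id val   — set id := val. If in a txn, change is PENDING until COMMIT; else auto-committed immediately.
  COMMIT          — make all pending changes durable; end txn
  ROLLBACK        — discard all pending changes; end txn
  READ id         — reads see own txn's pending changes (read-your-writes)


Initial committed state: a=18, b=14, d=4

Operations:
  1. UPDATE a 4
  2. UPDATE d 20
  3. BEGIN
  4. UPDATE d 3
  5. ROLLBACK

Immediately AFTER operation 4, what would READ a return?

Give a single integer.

Initial committed: {a=18, b=14, d=4}
Op 1: UPDATE a=4 (auto-commit; committed a=4)
Op 2: UPDATE d=20 (auto-commit; committed d=20)
Op 3: BEGIN: in_txn=True, pending={}
Op 4: UPDATE d=3 (pending; pending now {d=3})
After op 4: visible(a) = 4 (pending={d=3}, committed={a=4, b=14, d=20})

Answer: 4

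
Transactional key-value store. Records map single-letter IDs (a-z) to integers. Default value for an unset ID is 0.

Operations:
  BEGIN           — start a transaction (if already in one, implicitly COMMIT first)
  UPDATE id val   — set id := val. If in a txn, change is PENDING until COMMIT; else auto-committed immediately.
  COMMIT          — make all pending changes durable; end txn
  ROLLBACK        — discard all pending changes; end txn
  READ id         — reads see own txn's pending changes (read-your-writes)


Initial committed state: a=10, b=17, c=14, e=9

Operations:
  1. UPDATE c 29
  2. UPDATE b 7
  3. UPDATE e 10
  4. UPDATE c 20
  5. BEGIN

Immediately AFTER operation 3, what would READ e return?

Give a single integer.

Initial committed: {a=10, b=17, c=14, e=9}
Op 1: UPDATE c=29 (auto-commit; committed c=29)
Op 2: UPDATE b=7 (auto-commit; committed b=7)
Op 3: UPDATE e=10 (auto-commit; committed e=10)
After op 3: visible(e) = 10 (pending={}, committed={a=10, b=7, c=29, e=10})

Answer: 10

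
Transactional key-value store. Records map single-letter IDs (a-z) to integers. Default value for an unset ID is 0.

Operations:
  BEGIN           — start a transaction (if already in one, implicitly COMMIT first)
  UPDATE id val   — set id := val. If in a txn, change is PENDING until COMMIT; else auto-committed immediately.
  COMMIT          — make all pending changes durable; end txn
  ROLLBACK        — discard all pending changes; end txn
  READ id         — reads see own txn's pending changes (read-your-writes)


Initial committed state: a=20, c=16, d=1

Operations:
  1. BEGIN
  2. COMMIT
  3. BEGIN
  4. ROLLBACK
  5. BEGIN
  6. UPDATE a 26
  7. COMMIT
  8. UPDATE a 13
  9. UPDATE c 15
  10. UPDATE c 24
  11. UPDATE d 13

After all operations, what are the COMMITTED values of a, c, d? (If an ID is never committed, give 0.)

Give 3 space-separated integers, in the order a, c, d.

Initial committed: {a=20, c=16, d=1}
Op 1: BEGIN: in_txn=True, pending={}
Op 2: COMMIT: merged [] into committed; committed now {a=20, c=16, d=1}
Op 3: BEGIN: in_txn=True, pending={}
Op 4: ROLLBACK: discarded pending []; in_txn=False
Op 5: BEGIN: in_txn=True, pending={}
Op 6: UPDATE a=26 (pending; pending now {a=26})
Op 7: COMMIT: merged ['a'] into committed; committed now {a=26, c=16, d=1}
Op 8: UPDATE a=13 (auto-commit; committed a=13)
Op 9: UPDATE c=15 (auto-commit; committed c=15)
Op 10: UPDATE c=24 (auto-commit; committed c=24)
Op 11: UPDATE d=13 (auto-commit; committed d=13)
Final committed: {a=13, c=24, d=13}

Answer: 13 24 13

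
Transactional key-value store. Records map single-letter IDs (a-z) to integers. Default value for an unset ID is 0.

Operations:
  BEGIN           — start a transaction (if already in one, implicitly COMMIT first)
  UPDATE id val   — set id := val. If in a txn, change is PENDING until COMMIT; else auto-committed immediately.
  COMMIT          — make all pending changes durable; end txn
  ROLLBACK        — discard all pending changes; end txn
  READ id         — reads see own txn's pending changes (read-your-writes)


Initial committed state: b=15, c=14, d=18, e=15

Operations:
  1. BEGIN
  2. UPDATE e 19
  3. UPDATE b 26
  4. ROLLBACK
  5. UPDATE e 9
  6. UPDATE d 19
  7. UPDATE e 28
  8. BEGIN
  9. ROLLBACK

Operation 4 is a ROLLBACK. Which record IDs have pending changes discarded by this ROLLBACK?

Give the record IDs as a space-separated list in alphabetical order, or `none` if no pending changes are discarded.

Answer: b e

Derivation:
Initial committed: {b=15, c=14, d=18, e=15}
Op 1: BEGIN: in_txn=True, pending={}
Op 2: UPDATE e=19 (pending; pending now {e=19})
Op 3: UPDATE b=26 (pending; pending now {b=26, e=19})
Op 4: ROLLBACK: discarded pending ['b', 'e']; in_txn=False
Op 5: UPDATE e=9 (auto-commit; committed e=9)
Op 6: UPDATE d=19 (auto-commit; committed d=19)
Op 7: UPDATE e=28 (auto-commit; committed e=28)
Op 8: BEGIN: in_txn=True, pending={}
Op 9: ROLLBACK: discarded pending []; in_txn=False
ROLLBACK at op 4 discards: ['b', 'e']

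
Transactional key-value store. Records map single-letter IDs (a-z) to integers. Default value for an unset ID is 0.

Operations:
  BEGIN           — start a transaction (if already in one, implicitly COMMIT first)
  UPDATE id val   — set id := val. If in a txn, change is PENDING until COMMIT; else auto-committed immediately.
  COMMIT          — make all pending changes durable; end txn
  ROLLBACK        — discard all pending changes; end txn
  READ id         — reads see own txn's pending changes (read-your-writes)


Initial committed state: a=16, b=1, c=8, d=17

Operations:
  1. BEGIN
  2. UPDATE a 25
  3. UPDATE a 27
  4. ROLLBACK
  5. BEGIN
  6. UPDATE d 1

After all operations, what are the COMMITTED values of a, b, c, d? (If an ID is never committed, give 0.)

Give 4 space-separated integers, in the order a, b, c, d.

Answer: 16 1 8 17

Derivation:
Initial committed: {a=16, b=1, c=8, d=17}
Op 1: BEGIN: in_txn=True, pending={}
Op 2: UPDATE a=25 (pending; pending now {a=25})
Op 3: UPDATE a=27 (pending; pending now {a=27})
Op 4: ROLLBACK: discarded pending ['a']; in_txn=False
Op 5: BEGIN: in_txn=True, pending={}
Op 6: UPDATE d=1 (pending; pending now {d=1})
Final committed: {a=16, b=1, c=8, d=17}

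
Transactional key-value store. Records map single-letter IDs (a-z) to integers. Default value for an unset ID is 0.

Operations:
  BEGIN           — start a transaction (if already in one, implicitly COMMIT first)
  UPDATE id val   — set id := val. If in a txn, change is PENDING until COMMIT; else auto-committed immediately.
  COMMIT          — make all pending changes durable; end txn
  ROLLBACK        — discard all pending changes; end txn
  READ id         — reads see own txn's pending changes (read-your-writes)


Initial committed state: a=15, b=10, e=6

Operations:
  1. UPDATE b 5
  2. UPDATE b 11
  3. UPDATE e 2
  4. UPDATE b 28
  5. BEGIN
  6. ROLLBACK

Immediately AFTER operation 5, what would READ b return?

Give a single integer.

Answer: 28

Derivation:
Initial committed: {a=15, b=10, e=6}
Op 1: UPDATE b=5 (auto-commit; committed b=5)
Op 2: UPDATE b=11 (auto-commit; committed b=11)
Op 3: UPDATE e=2 (auto-commit; committed e=2)
Op 4: UPDATE b=28 (auto-commit; committed b=28)
Op 5: BEGIN: in_txn=True, pending={}
After op 5: visible(b) = 28 (pending={}, committed={a=15, b=28, e=2})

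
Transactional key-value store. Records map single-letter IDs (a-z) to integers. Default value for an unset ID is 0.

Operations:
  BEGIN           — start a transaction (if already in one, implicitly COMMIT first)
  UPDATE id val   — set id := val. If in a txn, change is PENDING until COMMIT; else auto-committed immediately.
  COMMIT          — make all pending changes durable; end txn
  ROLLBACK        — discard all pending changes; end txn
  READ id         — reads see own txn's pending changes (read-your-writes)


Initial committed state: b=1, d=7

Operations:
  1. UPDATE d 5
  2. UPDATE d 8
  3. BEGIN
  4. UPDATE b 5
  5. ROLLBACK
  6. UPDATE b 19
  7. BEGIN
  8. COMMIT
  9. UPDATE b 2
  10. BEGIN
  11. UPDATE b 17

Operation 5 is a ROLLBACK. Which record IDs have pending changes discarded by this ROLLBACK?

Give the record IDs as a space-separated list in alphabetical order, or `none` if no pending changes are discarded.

Answer: b

Derivation:
Initial committed: {b=1, d=7}
Op 1: UPDATE d=5 (auto-commit; committed d=5)
Op 2: UPDATE d=8 (auto-commit; committed d=8)
Op 3: BEGIN: in_txn=True, pending={}
Op 4: UPDATE b=5 (pending; pending now {b=5})
Op 5: ROLLBACK: discarded pending ['b']; in_txn=False
Op 6: UPDATE b=19 (auto-commit; committed b=19)
Op 7: BEGIN: in_txn=True, pending={}
Op 8: COMMIT: merged [] into committed; committed now {b=19, d=8}
Op 9: UPDATE b=2 (auto-commit; committed b=2)
Op 10: BEGIN: in_txn=True, pending={}
Op 11: UPDATE b=17 (pending; pending now {b=17})
ROLLBACK at op 5 discards: ['b']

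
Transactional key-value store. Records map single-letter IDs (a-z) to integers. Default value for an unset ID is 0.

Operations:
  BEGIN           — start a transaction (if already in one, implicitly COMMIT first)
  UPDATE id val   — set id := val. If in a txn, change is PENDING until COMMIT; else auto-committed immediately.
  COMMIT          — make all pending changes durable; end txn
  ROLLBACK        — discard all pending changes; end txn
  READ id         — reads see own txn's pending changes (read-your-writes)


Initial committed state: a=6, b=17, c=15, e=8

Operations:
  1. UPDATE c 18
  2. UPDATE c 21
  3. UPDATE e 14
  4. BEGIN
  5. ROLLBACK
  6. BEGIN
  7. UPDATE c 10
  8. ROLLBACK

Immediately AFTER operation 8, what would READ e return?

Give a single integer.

Initial committed: {a=6, b=17, c=15, e=8}
Op 1: UPDATE c=18 (auto-commit; committed c=18)
Op 2: UPDATE c=21 (auto-commit; committed c=21)
Op 3: UPDATE e=14 (auto-commit; committed e=14)
Op 4: BEGIN: in_txn=True, pending={}
Op 5: ROLLBACK: discarded pending []; in_txn=False
Op 6: BEGIN: in_txn=True, pending={}
Op 7: UPDATE c=10 (pending; pending now {c=10})
Op 8: ROLLBACK: discarded pending ['c']; in_txn=False
After op 8: visible(e) = 14 (pending={}, committed={a=6, b=17, c=21, e=14})

Answer: 14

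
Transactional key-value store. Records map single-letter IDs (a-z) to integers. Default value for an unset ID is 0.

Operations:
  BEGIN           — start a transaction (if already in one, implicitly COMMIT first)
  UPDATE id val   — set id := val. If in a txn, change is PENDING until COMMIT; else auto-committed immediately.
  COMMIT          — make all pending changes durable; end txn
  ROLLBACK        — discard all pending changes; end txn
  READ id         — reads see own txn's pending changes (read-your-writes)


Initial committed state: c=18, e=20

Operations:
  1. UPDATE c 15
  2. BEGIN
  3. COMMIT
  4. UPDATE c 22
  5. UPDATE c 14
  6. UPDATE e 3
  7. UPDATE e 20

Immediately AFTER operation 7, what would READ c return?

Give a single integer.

Answer: 14

Derivation:
Initial committed: {c=18, e=20}
Op 1: UPDATE c=15 (auto-commit; committed c=15)
Op 2: BEGIN: in_txn=True, pending={}
Op 3: COMMIT: merged [] into committed; committed now {c=15, e=20}
Op 4: UPDATE c=22 (auto-commit; committed c=22)
Op 5: UPDATE c=14 (auto-commit; committed c=14)
Op 6: UPDATE e=3 (auto-commit; committed e=3)
Op 7: UPDATE e=20 (auto-commit; committed e=20)
After op 7: visible(c) = 14 (pending={}, committed={c=14, e=20})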